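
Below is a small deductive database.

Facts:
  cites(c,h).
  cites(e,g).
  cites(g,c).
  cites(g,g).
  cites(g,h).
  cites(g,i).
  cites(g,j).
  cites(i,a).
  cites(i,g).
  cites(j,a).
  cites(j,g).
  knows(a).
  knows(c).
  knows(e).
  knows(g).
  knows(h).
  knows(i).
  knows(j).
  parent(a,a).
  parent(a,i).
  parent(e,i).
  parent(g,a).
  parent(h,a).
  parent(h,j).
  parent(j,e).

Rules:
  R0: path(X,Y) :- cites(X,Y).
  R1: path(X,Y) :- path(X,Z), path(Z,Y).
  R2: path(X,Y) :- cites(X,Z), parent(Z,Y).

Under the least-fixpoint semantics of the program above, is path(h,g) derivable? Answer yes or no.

round 1: derive path(c,h) via R0 from cites(c,h)
round 1: derive path(e,g) via R0 from cites(e,g)
round 1: derive path(g,c) via R0 from cites(g,c)
round 1: derive path(g,g) via R0 from cites(g,g)
round 1: derive path(g,h) via R0 from cites(g,h)
round 1: derive path(g,i) via R0 from cites(g,i)
round 1: derive path(g,j) via R0 from cites(g,j)
round 1: derive path(i,a) via R0 from cites(i,a)
round 1: derive path(i,g) via R0 from cites(i,g)
round 1: derive path(j,a) via R0 from cites(j,a)
round 1: derive path(j,g) via R0 from cites(j,g)
round 1: derive path(c,a) via R2 from cites(c,h), parent(h,a)
round 1: derive path(c,j) via R2 from cites(c,h), parent(h,j)
round 1: derive path(e,a) via R2 from cites(e,g), parent(g,a)
round 1: derive path(g,a) via R2 from cites(g,g), parent(g,a)
round 1: derive path(g,e) via R2 from cites(g,j), parent(j,e)
round 1: derive path(i,i) via R2 from cites(i,a), parent(a,i)
round 1: derive path(j,i) via R2 from cites(j,a), parent(a,i)
round 2: derive path(c,g) via R1 from path(c,j), path(j,g)
round 2: derive path(c,i) via R1 from path(c,j), path(j,i)
round 2: derive path(e,c) via R1 from path(e,g), path(g,c)
round 2: derive path(e,e) via R1 from path(e,g), path(g,e)
round 2: derive path(e,h) via R1 from path(e,g), path(g,h)
round 2: derive path(e,i) via R1 from path(e,g), path(g,i)
round 2: derive path(e,j) via R1 from path(e,g), path(g,j)
round 2: derive path(i,c) via R1 from path(i,g), path(g,c)
round 2: derive path(i,e) via R1 from path(i,g), path(g,e)
round 2: derive path(i,h) via R1 from path(i,g), path(g,h)
round 2: derive path(i,j) via R1 from path(i,g), path(g,j)
round 2: derive path(j,c) via R1 from path(j,g), path(g,c)
round 2: derive path(j,e) via R1 from path(j,g), path(g,e)
round 2: derive path(j,h) via R1 from path(j,g), path(g,h)
round 2: derive path(j,j) via R1 from path(j,g), path(g,j)
round 3: derive path(c,c) via R1 from path(c,g), path(g,c)
round 3: derive path(c,e) via R1 from path(c,g), path(g,e)

no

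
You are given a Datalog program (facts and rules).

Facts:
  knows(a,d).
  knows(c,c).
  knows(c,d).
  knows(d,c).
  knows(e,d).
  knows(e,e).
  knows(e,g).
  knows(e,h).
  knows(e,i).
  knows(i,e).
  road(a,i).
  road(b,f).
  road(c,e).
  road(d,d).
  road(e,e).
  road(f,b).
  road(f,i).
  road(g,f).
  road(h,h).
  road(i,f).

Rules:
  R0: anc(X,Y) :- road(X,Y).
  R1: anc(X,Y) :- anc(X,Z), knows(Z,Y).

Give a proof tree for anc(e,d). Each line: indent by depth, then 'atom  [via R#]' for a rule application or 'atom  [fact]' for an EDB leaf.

anc(e,d)  [via R1]
  anc(e,e)  [via R0]
    road(e,e)  [fact]
  knows(e,d)  [fact]

round 1: derive anc(a,i) via R0 from road(a,i)
round 1: derive anc(b,f) via R0 from road(b,f)
round 1: derive anc(c,e) via R0 from road(c,e)
round 1: derive anc(d,d) via R0 from road(d,d)
round 1: derive anc(e,e) via R0 from road(e,e)
round 1: derive anc(f,b) via R0 from road(f,b)
round 1: derive anc(f,i) via R0 from road(f,i)
round 1: derive anc(g,f) via R0 from road(g,f)
round 1: derive anc(h,h) via R0 from road(h,h)
round 1: derive anc(i,f) via R0 from road(i,f)
round 2: derive anc(a,e) via R1 from anc(a,i), knows(i,e)
round 2: derive anc(c,d) via R1 from anc(c,e), knows(e,d)
round 2: derive anc(c,g) via R1 from anc(c,e), knows(e,g)
round 2: derive anc(c,h) via R1 from anc(c,e), knows(e,h)
round 2: derive anc(c,i) via R1 from anc(c,e), knows(e,i)
round 2: derive anc(d,c) via R1 from anc(d,d), knows(d,c)
round 2: derive anc(e,d) via R1 from anc(e,e), knows(e,d)
round 2: derive anc(e,g) via R1 from anc(e,e), knows(e,g)
round 2: derive anc(e,h) via R1 from anc(e,e), knows(e,h)
round 2: derive anc(e,i) via R1 from anc(e,e), knows(e,i)
round 2: derive anc(f,e) via R1 from anc(f,i), knows(i,e)
round 3: derive anc(a,d) via R1 from anc(a,e), knows(e,d)
round 3: derive anc(a,g) via R1 from anc(a,e), knows(e,g)
round 3: derive anc(a,h) via R1 from anc(a,e), knows(e,h)
round 3: derive anc(c,c) via R1 from anc(c,d), knows(d,c)
round 3: derive anc(e,c) via R1 from anc(e,d), knows(d,c)
round 3: derive anc(f,d) via R1 from anc(f,e), knows(e,d)
round 3: derive anc(f,g) via R1 from anc(f,e), knows(e,g)
round 3: derive anc(f,h) via R1 from anc(f,e), knows(e,h)
round 4: derive anc(a,c) via R1 from anc(a,d), knows(d,c)
round 4: derive anc(f,c) via R1 from anc(f,d), knows(d,c)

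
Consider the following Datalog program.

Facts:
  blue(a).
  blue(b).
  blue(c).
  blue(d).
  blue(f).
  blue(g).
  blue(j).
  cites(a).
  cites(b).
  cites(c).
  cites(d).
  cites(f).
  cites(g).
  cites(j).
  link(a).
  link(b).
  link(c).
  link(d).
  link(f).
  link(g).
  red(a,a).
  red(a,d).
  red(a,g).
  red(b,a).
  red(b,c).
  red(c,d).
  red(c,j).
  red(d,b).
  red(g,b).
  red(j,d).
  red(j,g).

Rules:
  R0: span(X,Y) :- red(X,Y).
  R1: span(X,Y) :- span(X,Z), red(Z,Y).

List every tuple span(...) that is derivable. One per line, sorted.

round 1: derive span(a,a) via R0 from red(a,a)
round 1: derive span(a,d) via R0 from red(a,d)
round 1: derive span(a,g) via R0 from red(a,g)
round 1: derive span(b,a) via R0 from red(b,a)
round 1: derive span(b,c) via R0 from red(b,c)
round 1: derive span(c,d) via R0 from red(c,d)
round 1: derive span(c,j) via R0 from red(c,j)
round 1: derive span(d,b) via R0 from red(d,b)
round 1: derive span(g,b) via R0 from red(g,b)
round 1: derive span(j,d) via R0 from red(j,d)
round 1: derive span(j,g) via R0 from red(j,g)
round 2: derive span(a,b) via R1 from span(a,d), red(d,b)
round 2: derive span(b,d) via R1 from span(b,a), red(a,d)
round 2: derive span(b,g) via R1 from span(b,a), red(a,g)
round 2: derive span(b,j) via R1 from span(b,c), red(c,j)
round 2: derive span(c,b) via R1 from span(c,d), red(d,b)
round 2: derive span(c,g) via R1 from span(c,j), red(j,g)
round 2: derive span(d,a) via R1 from span(d,b), red(b,a)
round 2: derive span(d,c) via R1 from span(d,b), red(b,c)
round 2: derive span(g,a) via R1 from span(g,b), red(b,a)
round 2: derive span(g,c) via R1 from span(g,b), red(b,c)
round 2: derive span(j,b) via R1 from span(j,d), red(d,b)
round 3: derive span(a,c) via R1 from span(a,b), red(b,c)
round 3: derive span(b,b) via R1 from span(b,d), red(d,b)
round 3: derive span(c,a) via R1 from span(c,b), red(b,a)
round 3: derive span(c,c) via R1 from span(c,b), red(b,c)
round 3: derive span(d,d) via R1 from span(d,a), red(a,d)
round 3: derive span(d,g) via R1 from span(d,a), red(a,g)
round 3: derive span(d,j) via R1 from span(d,c), red(c,j)
round 3: derive span(g,d) via R1 from span(g,a), red(a,d)
round 3: derive span(g,g) via R1 from span(g,a), red(a,g)
round 3: derive span(g,j) via R1 from span(g,c), red(c,j)
round 3: derive span(j,a) via R1 from span(j,b), red(b,a)
round 3: derive span(j,c) via R1 from span(j,b), red(b,c)
round 4: derive span(a,j) via R1 from span(a,c), red(c,j)
round 4: derive span(j,j) via R1 from span(j,c), red(c,j)

span(a,a)
span(a,b)
span(a,c)
span(a,d)
span(a,g)
span(a,j)
span(b,a)
span(b,b)
span(b,c)
span(b,d)
span(b,g)
span(b,j)
span(c,a)
span(c,b)
span(c,c)
span(c,d)
span(c,g)
span(c,j)
span(d,a)
span(d,b)
span(d,c)
span(d,d)
span(d,g)
span(d,j)
span(g,a)
span(g,b)
span(g,c)
span(g,d)
span(g,g)
span(g,j)
span(j,a)
span(j,b)
span(j,c)
span(j,d)
span(j,g)
span(j,j)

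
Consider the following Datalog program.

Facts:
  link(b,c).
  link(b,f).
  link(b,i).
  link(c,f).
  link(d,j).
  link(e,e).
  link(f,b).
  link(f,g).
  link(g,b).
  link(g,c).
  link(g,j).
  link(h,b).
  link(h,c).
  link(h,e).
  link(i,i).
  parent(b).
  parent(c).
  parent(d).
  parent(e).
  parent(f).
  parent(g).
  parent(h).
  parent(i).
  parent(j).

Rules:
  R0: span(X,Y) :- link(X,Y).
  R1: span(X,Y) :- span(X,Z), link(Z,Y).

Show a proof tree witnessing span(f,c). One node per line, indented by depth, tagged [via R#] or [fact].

span(f,c)  [via R1]
  span(f,b)  [via R0]
    link(f,b)  [fact]
  link(b,c)  [fact]

round 1: derive span(b,c) via R0 from link(b,c)
round 1: derive span(b,f) via R0 from link(b,f)
round 1: derive span(b,i) via R0 from link(b,i)
round 1: derive span(c,f) via R0 from link(c,f)
round 1: derive span(d,j) via R0 from link(d,j)
round 1: derive span(e,e) via R0 from link(e,e)
round 1: derive span(f,b) via R0 from link(f,b)
round 1: derive span(f,g) via R0 from link(f,g)
round 1: derive span(g,b) via R0 from link(g,b)
round 1: derive span(g,c) via R0 from link(g,c)
round 1: derive span(g,j) via R0 from link(g,j)
round 1: derive span(h,b) via R0 from link(h,b)
round 1: derive span(h,c) via R0 from link(h,c)
round 1: derive span(h,e) via R0 from link(h,e)
round 1: derive span(i,i) via R0 from link(i,i)
round 2: derive span(b,b) via R1 from span(b,f), link(f,b)
round 2: derive span(b,g) via R1 from span(b,f), link(f,g)
round 2: derive span(c,b) via R1 from span(c,f), link(f,b)
round 2: derive span(c,g) via R1 from span(c,f), link(f,g)
round 2: derive span(f,c) via R1 from span(f,b), link(b,c)
round 2: derive span(f,f) via R1 from span(f,b), link(b,f)
round 2: derive span(f,i) via R1 from span(f,b), link(b,i)
round 2: derive span(f,j) via R1 from span(f,g), link(g,j)
round 2: derive span(g,f) via R1 from span(g,b), link(b,f)
round 2: derive span(g,i) via R1 from span(g,b), link(b,i)
round 2: derive span(h,f) via R1 from span(h,b), link(b,f)
round 2: derive span(h,i) via R1 from span(h,b), link(b,i)
round 3: derive span(b,j) via R1 from span(b,g), link(g,j)
round 3: derive span(c,c) via R1 from span(c,b), link(b,c)
round 3: derive span(c,i) via R1 from span(c,b), link(b,i)
round 3: derive span(c,j) via R1 from span(c,g), link(g,j)
round 3: derive span(g,g) via R1 from span(g,f), link(f,g)
round 3: derive span(h,g) via R1 from span(h,f), link(f,g)
round 4: derive span(h,j) via R1 from span(h,g), link(g,j)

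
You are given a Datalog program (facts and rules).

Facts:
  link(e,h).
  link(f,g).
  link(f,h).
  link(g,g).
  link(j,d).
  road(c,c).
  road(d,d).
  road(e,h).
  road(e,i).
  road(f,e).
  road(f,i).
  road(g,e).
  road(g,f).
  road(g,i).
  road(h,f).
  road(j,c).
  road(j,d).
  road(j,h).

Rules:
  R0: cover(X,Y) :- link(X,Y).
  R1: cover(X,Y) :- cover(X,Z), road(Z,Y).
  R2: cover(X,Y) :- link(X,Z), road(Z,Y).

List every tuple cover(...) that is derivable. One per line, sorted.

cover(e,e)
cover(e,f)
cover(e,h)
cover(e,i)
cover(f,e)
cover(f,f)
cover(f,g)
cover(f,h)
cover(f,i)
cover(g,e)
cover(g,f)
cover(g,g)
cover(g,h)
cover(g,i)
cover(j,d)

round 1: derive cover(e,h) via R0 from link(e,h)
round 1: derive cover(f,g) via R0 from link(f,g)
round 1: derive cover(f,h) via R0 from link(f,h)
round 1: derive cover(g,g) via R0 from link(g,g)
round 1: derive cover(j,d) via R0 from link(j,d)
round 1: derive cover(e,f) via R2 from link(e,h), road(h,f)
round 1: derive cover(f,e) via R2 from link(f,g), road(g,e)
round 1: derive cover(f,f) via R2 from link(f,g), road(g,f)
round 1: derive cover(f,i) via R2 from link(f,g), road(g,i)
round 1: derive cover(g,e) via R2 from link(g,g), road(g,e)
round 1: derive cover(g,f) via R2 from link(g,g), road(g,f)
round 1: derive cover(g,i) via R2 from link(g,g), road(g,i)
round 2: derive cover(e,e) via R1 from cover(e,f), road(f,e)
round 2: derive cover(e,i) via R1 from cover(e,f), road(f,i)
round 2: derive cover(g,h) via R1 from cover(g,e), road(e,h)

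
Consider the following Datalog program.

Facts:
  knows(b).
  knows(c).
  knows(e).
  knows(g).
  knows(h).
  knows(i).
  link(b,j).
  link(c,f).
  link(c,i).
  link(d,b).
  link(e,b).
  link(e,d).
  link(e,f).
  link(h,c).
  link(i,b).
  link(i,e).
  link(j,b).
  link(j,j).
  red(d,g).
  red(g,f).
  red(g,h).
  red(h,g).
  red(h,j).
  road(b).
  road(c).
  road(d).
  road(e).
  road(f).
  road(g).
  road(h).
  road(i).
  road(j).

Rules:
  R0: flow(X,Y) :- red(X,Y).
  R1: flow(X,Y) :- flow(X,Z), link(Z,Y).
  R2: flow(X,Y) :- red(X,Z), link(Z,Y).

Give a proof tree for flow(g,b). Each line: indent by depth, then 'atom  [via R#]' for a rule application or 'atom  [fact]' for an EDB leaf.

round 1: derive flow(d,g) via R0 from red(d,g)
round 1: derive flow(g,f) via R0 from red(g,f)
round 1: derive flow(g,h) via R0 from red(g,h)
round 1: derive flow(h,g) via R0 from red(h,g)
round 1: derive flow(h,j) via R0 from red(h,j)
round 1: derive flow(g,c) via R2 from red(g,h), link(h,c)
round 1: derive flow(h,b) via R2 from red(h,j), link(j,b)
round 2: derive flow(g,i) via R1 from flow(g,c), link(c,i)
round 3: derive flow(g,b) via R1 from flow(g,i), link(i,b)
round 3: derive flow(g,e) via R1 from flow(g,i), link(i,e)
round 4: derive flow(g,d) via R1 from flow(g,e), link(e,d)
round 4: derive flow(g,j) via R1 from flow(g,b), link(b,j)

flow(g,b)  [via R1]
  flow(g,i)  [via R1]
    flow(g,c)  [via R2]
      red(g,h)  [fact]
      link(h,c)  [fact]
    link(c,i)  [fact]
  link(i,b)  [fact]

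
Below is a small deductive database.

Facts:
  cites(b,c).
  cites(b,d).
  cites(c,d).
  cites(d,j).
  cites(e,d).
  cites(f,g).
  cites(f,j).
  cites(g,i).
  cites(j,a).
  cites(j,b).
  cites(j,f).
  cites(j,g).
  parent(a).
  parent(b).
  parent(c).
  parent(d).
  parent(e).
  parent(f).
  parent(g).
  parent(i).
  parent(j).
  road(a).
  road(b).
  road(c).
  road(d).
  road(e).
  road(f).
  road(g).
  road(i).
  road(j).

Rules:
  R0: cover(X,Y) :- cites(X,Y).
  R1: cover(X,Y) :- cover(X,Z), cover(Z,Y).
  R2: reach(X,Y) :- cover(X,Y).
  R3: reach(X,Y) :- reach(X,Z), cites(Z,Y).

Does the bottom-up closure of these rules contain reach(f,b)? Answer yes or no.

round 1: derive cover(b,c) via R0 from cites(b,c)
round 1: derive cover(b,d) via R0 from cites(b,d)
round 1: derive cover(c,d) via R0 from cites(c,d)
round 1: derive cover(d,j) via R0 from cites(d,j)
round 1: derive cover(e,d) via R0 from cites(e,d)
round 1: derive cover(f,g) via R0 from cites(f,g)
round 1: derive cover(f,j) via R0 from cites(f,j)
round 1: derive cover(g,i) via R0 from cites(g,i)
round 1: derive cover(j,a) via R0 from cites(j,a)
round 1: derive cover(j,b) via R0 from cites(j,b)
round 1: derive cover(j,f) via R0 from cites(j,f)
round 1: derive cover(j,g) via R0 from cites(j,g)
round 2: derive cover(b,j) via R1 from cover(b,d), cover(d,j)
round 2: derive cover(c,j) via R1 from cover(c,d), cover(d,j)
round 2: derive cover(d,a) via R1 from cover(d,j), cover(j,a)
round 2: derive cover(d,b) via R1 from cover(d,j), cover(j,b)
round 2: derive cover(d,f) via R1 from cover(d,j), cover(j,f)
round 2: derive cover(d,g) via R1 from cover(d,j), cover(j,g)
round 2: derive cover(e,j) via R1 from cover(e,d), cover(d,j)
round 2: derive cover(f,a) via R1 from cover(f,j), cover(j,a)
round 2: derive cover(f,b) via R1 from cover(f,j), cover(j,b)
round 2: derive cover(f,f) via R1 from cover(f,j), cover(j,f)
round 2: derive cover(f,i) via R1 from cover(f,g), cover(g,i)
round 2: derive cover(j,c) via R1 from cover(j,b), cover(b,c)
round 2: derive cover(j,d) via R1 from cover(j,b), cover(b,d)
round 2: derive cover(j,i) via R1 from cover(j,g), cover(g,i)
round 2: derive cover(j,j) via R1 from cover(j,f), cover(f,j)
round 2: derive reach(b,c) via R2 from cover(b,c)
round 2: derive reach(b,d) via R2 from cover(b,d)
round 2: derive reach(c,d) via R2 from cover(c,d)
round 2: derive reach(d,j) via R2 from cover(d,j)
round 2: derive reach(e,d) via R2 from cover(e,d)
round 2: derive reach(f,g) via R2 from cover(f,g)
round 2: derive reach(f,j) via R2 from cover(f,j)
round 2: derive reach(g,i) via R2 from cover(g,i)
round 2: derive reach(j,a) via R2 from cover(j,a)
round 2: derive reach(j,b) via R2 from cover(j,b)
round 2: derive reach(j,f) via R2 from cover(j,f)
round 2: derive reach(j,g) via R2 from cover(j,g)
round 3: derive cover(b,a) via R1 from cover(b,d), cover(d,a)
round 3: derive cover(b,b) via R1 from cover(b,d), cover(d,b)
round 3: derive cover(b,f) via R1 from cover(b,d), cover(d,f)
round 3: derive cover(b,g) via R1 from cover(b,d), cover(d,g)
round 3: derive cover(b,i) via R1 from cover(b,j), cover(j,i)
round 3: derive cover(c,a) via R1 from cover(c,d), cover(d,a)
round 3: derive cover(c,b) via R1 from cover(c,d), cover(d,b)
round 3: derive cover(c,c) via R1 from cover(c,j), cover(j,c)
round 3: derive cover(c,f) via R1 from cover(c,d), cover(d,f)
round 3: derive cover(c,g) via R1 from cover(c,d), cover(d,g)
round 3: derive cover(c,i) via R1 from cover(c,j), cover(j,i)
round 3: derive cover(d,c) via R1 from cover(d,b), cover(b,c)
round 3: derive cover(d,d) via R1 from cover(d,b), cover(b,d)
round 3: derive cover(d,i) via R1 from cover(d,f), cover(f,i)
round 3: derive cover(e,a) via R1 from cover(e,d), cover(d,a)
round 3: derive cover(e,b) via R1 from cover(e,d), cover(d,b)
round 3: derive cover(e,c) via R1 from cover(e,j), cover(j,c)
round 3: derive cover(e,f) via R1 from cover(e,d), cover(d,f)
round 3: derive cover(e,g) via R1 from cover(e,d), cover(d,g)
round 3: derive cover(e,i) via R1 from cover(e,j), cover(j,i)
round 3: derive cover(f,c) via R1 from cover(f,b), cover(b,c)
round 3: derive cover(f,d) via R1 from cover(f,b), cover(b,d)
round 3: derive reach(b,j) via R2 from cover(b,j)
round 3: derive reach(c,j) via R2 from cover(c,j)
round 3: derive reach(d,a) via R2 from cover(d,a)
round 3: derive reach(d,b) via R2 from cover(d,b)
round 3: derive reach(d,f) via R2 from cover(d,f)
round 3: derive reach(d,g) via R2 from cover(d,g)
round 3: derive reach(e,j) via R2 from cover(e,j)
round 3: derive reach(f,a) via R2 from cover(f,a)
round 3: derive reach(f,b) via R2 from cover(f,b)
round 3: derive reach(f,f) via R2 from cover(f,f)
round 3: derive reach(f,i) via R2 from cover(f,i)
round 3: derive reach(j,c) via R2 from cover(j,c)
round 3: derive reach(j,d) via R2 from cover(j,d)
round 3: derive reach(j,i) via R2 from cover(j,i)
round 3: derive reach(j,j) via R2 from cover(j,j)
round 4: derive reach(b,a) via R2 from cover(b,a)
round 4: derive reach(b,b) via R2 from cover(b,b)
round 4: derive reach(b,f) via R2 from cover(b,f)
round 4: derive reach(b,g) via R2 from cover(b,g)
round 4: derive reach(b,i) via R2 from cover(b,i)
round 4: derive reach(c,a) via R2 from cover(c,a)
round 4: derive reach(c,b) via R2 from cover(c,b)
round 4: derive reach(c,c) via R2 from cover(c,c)
round 4: derive reach(c,f) via R2 from cover(c,f)
round 4: derive reach(c,g) via R2 from cover(c,g)
round 4: derive reach(c,i) via R2 from cover(c,i)
round 4: derive reach(d,c) via R2 from cover(d,c)
round 4: derive reach(d,d) via R2 from cover(d,d)
round 4: derive reach(d,i) via R2 from cover(d,i)
round 4: derive reach(e,a) via R2 from cover(e,a)
round 4: derive reach(e,b) via R2 from cover(e,b)
round 4: derive reach(e,c) via R2 from cover(e,c)
round 4: derive reach(e,f) via R2 from cover(e,f)
round 4: derive reach(e,g) via R2 from cover(e,g)
round 4: derive reach(e,i) via R2 from cover(e,i)
round 4: derive reach(f,c) via R2 from cover(f,c)
round 4: derive reach(f,d) via R2 from cover(f,d)

yes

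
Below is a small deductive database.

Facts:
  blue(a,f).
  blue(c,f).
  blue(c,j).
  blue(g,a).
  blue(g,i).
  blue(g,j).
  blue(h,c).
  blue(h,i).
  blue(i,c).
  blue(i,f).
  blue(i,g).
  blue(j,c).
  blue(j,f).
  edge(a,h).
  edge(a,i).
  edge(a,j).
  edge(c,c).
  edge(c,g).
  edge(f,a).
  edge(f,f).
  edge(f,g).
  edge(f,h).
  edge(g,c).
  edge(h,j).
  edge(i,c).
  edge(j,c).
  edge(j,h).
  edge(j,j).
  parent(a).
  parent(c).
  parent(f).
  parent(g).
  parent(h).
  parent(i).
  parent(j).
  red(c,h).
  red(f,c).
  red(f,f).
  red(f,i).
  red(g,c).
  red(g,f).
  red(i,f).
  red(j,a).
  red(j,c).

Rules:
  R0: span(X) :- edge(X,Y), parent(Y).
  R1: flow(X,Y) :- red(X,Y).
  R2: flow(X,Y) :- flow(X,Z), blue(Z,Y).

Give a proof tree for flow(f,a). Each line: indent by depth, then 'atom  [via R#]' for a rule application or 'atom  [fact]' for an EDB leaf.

flow(f,a)  [via R2]
  flow(f,g)  [via R2]
    flow(f,i)  [via R1]
      red(f,i)  [fact]
    blue(i,g)  [fact]
  blue(g,a)  [fact]

round 1: derive flow(c,h) via R1 from red(c,h)
round 1: derive flow(f,c) via R1 from red(f,c)
round 1: derive flow(f,f) via R1 from red(f,f)
round 1: derive flow(f,i) via R1 from red(f,i)
round 1: derive flow(g,c) via R1 from red(g,c)
round 1: derive flow(g,f) via R1 from red(g,f)
round 1: derive flow(i,f) via R1 from red(i,f)
round 1: derive flow(j,a) via R1 from red(j,a)
round 1: derive flow(j,c) via R1 from red(j,c)
round 2: derive flow(c,c) via R2 from flow(c,h), blue(h,c)
round 2: derive flow(c,i) via R2 from flow(c,h), blue(h,i)
round 2: derive flow(f,g) via R2 from flow(f,i), blue(i,g)
round 2: derive flow(f,j) via R2 from flow(f,c), blue(c,j)
round 2: derive flow(g,j) via R2 from flow(g,c), blue(c,j)
round 2: derive flow(j,f) via R2 from flow(j,a), blue(a,f)
round 2: derive flow(j,j) via R2 from flow(j,c), blue(c,j)
round 3: derive flow(c,f) via R2 from flow(c,c), blue(c,f)
round 3: derive flow(c,g) via R2 from flow(c,i), blue(i,g)
round 3: derive flow(c,j) via R2 from flow(c,c), blue(c,j)
round 3: derive flow(f,a) via R2 from flow(f,g), blue(g,a)
round 4: derive flow(c,a) via R2 from flow(c,g), blue(g,a)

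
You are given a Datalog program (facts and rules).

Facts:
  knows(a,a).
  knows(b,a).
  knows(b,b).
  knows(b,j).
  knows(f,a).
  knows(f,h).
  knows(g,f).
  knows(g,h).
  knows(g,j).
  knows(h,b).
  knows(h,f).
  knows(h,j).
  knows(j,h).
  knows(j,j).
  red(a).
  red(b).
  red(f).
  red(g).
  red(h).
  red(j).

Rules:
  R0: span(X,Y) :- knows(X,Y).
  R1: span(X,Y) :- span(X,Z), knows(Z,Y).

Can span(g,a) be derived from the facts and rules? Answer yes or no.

round 1: derive span(a,a) via R0 from knows(a,a)
round 1: derive span(b,a) via R0 from knows(b,a)
round 1: derive span(b,b) via R0 from knows(b,b)
round 1: derive span(b,j) via R0 from knows(b,j)
round 1: derive span(f,a) via R0 from knows(f,a)
round 1: derive span(f,h) via R0 from knows(f,h)
round 1: derive span(g,f) via R0 from knows(g,f)
round 1: derive span(g,h) via R0 from knows(g,h)
round 1: derive span(g,j) via R0 from knows(g,j)
round 1: derive span(h,b) via R0 from knows(h,b)
round 1: derive span(h,f) via R0 from knows(h,f)
round 1: derive span(h,j) via R0 from knows(h,j)
round 1: derive span(j,h) via R0 from knows(j,h)
round 1: derive span(j,j) via R0 from knows(j,j)
round 2: derive span(b,h) via R1 from span(b,j), knows(j,h)
round 2: derive span(f,b) via R1 from span(f,h), knows(h,b)
round 2: derive span(f,f) via R1 from span(f,h), knows(h,f)
round 2: derive span(f,j) via R1 from span(f,h), knows(h,j)
round 2: derive span(g,a) via R1 from span(g,f), knows(f,a)
round 2: derive span(g,b) via R1 from span(g,h), knows(h,b)
round 2: derive span(h,a) via R1 from span(h,b), knows(b,a)
round 2: derive span(h,h) via R1 from span(h,f), knows(f,h)
round 2: derive span(j,b) via R1 from span(j,h), knows(h,b)
round 2: derive span(j,f) via R1 from span(j,h), knows(h,f)
round 3: derive span(b,f) via R1 from span(b,h), knows(h,f)
round 3: derive span(j,a) via R1 from span(j,b), knows(b,a)

yes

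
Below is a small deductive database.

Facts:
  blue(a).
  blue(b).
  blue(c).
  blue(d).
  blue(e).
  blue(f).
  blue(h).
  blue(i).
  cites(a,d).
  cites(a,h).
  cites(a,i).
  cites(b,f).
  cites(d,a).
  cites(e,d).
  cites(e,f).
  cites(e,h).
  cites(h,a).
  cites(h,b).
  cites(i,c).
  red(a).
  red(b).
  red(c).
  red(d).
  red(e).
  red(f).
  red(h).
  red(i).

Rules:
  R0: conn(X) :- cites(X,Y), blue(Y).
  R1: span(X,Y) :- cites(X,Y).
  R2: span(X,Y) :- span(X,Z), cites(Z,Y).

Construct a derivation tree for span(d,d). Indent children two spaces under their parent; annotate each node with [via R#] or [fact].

round 1: derive span(a,d) via R1 from cites(a,d)
round 1: derive span(a,h) via R1 from cites(a,h)
round 1: derive span(a,i) via R1 from cites(a,i)
round 1: derive span(b,f) via R1 from cites(b,f)
round 1: derive span(d,a) via R1 from cites(d,a)
round 1: derive span(e,d) via R1 from cites(e,d)
round 1: derive span(e,f) via R1 from cites(e,f)
round 1: derive span(e,h) via R1 from cites(e,h)
round 1: derive span(h,a) via R1 from cites(h,a)
round 1: derive span(h,b) via R1 from cites(h,b)
round 1: derive span(i,c) via R1 from cites(i,c)
round 2: derive span(a,a) via R2 from span(a,d), cites(d,a)
round 2: derive span(a,b) via R2 from span(a,h), cites(h,b)
round 2: derive span(a,c) via R2 from span(a,i), cites(i,c)
round 2: derive span(d,d) via R2 from span(d,a), cites(a,d)
round 2: derive span(d,h) via R2 from span(d,a), cites(a,h)
round 2: derive span(d,i) via R2 from span(d,a), cites(a,i)
round 2: derive span(e,a) via R2 from span(e,d), cites(d,a)
round 2: derive span(e,b) via R2 from span(e,h), cites(h,b)
round 2: derive span(h,d) via R2 from span(h,a), cites(a,d)
round 2: derive span(h,f) via R2 from span(h,b), cites(b,f)
round 2: derive span(h,h) via R2 from span(h,a), cites(a,h)
round 2: derive span(h,i) via R2 from span(h,a), cites(a,i)
round 3: derive span(a,f) via R2 from span(a,b), cites(b,f)
round 3: derive span(d,b) via R2 from span(d,h), cites(h,b)
round 3: derive span(d,c) via R2 from span(d,i), cites(i,c)
round 3: derive span(e,i) via R2 from span(e,a), cites(a,i)
round 3: derive span(h,c) via R2 from span(h,i), cites(i,c)
round 4: derive span(d,f) via R2 from span(d,b), cites(b,f)
round 4: derive span(e,c) via R2 from span(e,i), cites(i,c)

span(d,d)  [via R2]
  span(d,a)  [via R1]
    cites(d,a)  [fact]
  cites(a,d)  [fact]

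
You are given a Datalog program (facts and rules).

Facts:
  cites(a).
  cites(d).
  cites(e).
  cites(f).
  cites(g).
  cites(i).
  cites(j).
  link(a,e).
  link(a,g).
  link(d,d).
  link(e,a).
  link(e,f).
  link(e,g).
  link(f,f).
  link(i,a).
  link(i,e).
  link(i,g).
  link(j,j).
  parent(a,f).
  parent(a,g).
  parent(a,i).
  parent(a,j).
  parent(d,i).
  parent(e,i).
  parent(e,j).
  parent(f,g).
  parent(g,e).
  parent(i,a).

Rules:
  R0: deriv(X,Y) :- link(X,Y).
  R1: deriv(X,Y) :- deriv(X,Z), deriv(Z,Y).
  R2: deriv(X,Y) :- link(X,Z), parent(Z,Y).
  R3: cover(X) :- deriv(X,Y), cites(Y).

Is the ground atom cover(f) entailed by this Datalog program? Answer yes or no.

yes

round 1: derive deriv(a,e) via R0 from link(a,e)
round 1: derive deriv(a,g) via R0 from link(a,g)
round 1: derive deriv(d,d) via R0 from link(d,d)
round 1: derive deriv(e,a) via R0 from link(e,a)
round 1: derive deriv(e,f) via R0 from link(e,f)
round 1: derive deriv(e,g) via R0 from link(e,g)
round 1: derive deriv(f,f) via R0 from link(f,f)
round 1: derive deriv(i,a) via R0 from link(i,a)
round 1: derive deriv(i,e) via R0 from link(i,e)
round 1: derive deriv(i,g) via R0 from link(i,g)
round 1: derive deriv(j,j) via R0 from link(j,j)
round 1: derive deriv(a,i) via R2 from link(a,e), parent(e,i)
round 1: derive deriv(a,j) via R2 from link(a,e), parent(e,j)
round 1: derive deriv(d,i) via R2 from link(d,d), parent(d,i)
round 1: derive deriv(e,e) via R2 from link(e,g), parent(g,e)
round 1: derive deriv(e,i) via R2 from link(e,a), parent(a,i)
round 1: derive deriv(e,j) via R2 from link(e,a), parent(a,j)
round 1: derive deriv(f,g) via R2 from link(f,f), parent(f,g)
round 1: derive deriv(i,f) via R2 from link(i,a), parent(a,f)
round 1: derive deriv(i,i) via R2 from link(i,a), parent(a,i)
round 1: derive deriv(i,j) via R2 from link(i,a), parent(a,j)
round 2: derive deriv(a,a) via R1 from deriv(a,e), deriv(e,a)
round 2: derive deriv(a,f) via R1 from deriv(a,e), deriv(e,f)
round 2: derive deriv(d,a) via R1 from deriv(d,i), deriv(i,a)
round 2: derive deriv(d,e) via R1 from deriv(d,i), deriv(i,e)
round 2: derive deriv(d,f) via R1 from deriv(d,i), deriv(i,f)
round 2: derive deriv(d,g) via R1 from deriv(d,i), deriv(i,g)
round 2: derive deriv(d,j) via R1 from deriv(d,i), deriv(i,j)
round 2: derive cover(a) via R3 from deriv(a,e), cites(e)
round 2: derive cover(d) via R3 from deriv(d,d), cites(d)
round 2: derive cover(e) via R3 from deriv(e,a), cites(a)
round 2: derive cover(f) via R3 from deriv(f,f), cites(f)
round 2: derive cover(i) via R3 from deriv(i,a), cites(a)
round 2: derive cover(j) via R3 from deriv(j,j), cites(j)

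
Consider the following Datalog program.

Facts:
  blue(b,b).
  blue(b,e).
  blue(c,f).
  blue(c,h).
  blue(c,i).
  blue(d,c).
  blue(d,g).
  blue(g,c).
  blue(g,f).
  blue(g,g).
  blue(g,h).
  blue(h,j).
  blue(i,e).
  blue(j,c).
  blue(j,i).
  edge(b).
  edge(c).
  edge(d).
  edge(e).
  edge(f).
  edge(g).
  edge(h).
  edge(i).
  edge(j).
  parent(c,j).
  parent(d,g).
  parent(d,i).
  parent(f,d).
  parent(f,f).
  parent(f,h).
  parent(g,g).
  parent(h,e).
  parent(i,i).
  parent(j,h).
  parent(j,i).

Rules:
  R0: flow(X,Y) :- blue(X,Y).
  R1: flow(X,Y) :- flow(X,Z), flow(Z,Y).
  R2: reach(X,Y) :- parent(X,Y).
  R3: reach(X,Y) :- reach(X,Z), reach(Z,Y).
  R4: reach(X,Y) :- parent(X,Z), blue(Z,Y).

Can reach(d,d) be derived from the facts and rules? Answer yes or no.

round 1: derive reach(c,j) via R2 from parent(c,j)
round 1: derive reach(d,g) via R2 from parent(d,g)
round 1: derive reach(d,i) via R2 from parent(d,i)
round 1: derive reach(f,d) via R2 from parent(f,d)
round 1: derive reach(f,f) via R2 from parent(f,f)
round 1: derive reach(f,h) via R2 from parent(f,h)
round 1: derive reach(g,g) via R2 from parent(g,g)
round 1: derive reach(h,e) via R2 from parent(h,e)
round 1: derive reach(i,i) via R2 from parent(i,i)
round 1: derive reach(j,h) via R2 from parent(j,h)
round 1: derive reach(j,i) via R2 from parent(j,i)
round 1: derive reach(c,c) via R4 from parent(c,j), blue(j,c)
round 1: derive reach(c,i) via R4 from parent(c,j), blue(j,i)
round 1: derive reach(d,c) via R4 from parent(d,g), blue(g,c)
round 1: derive reach(d,e) via R4 from parent(d,i), blue(i,e)
round 1: derive reach(d,f) via R4 from parent(d,g), blue(g,f)
round 1: derive reach(d,h) via R4 from parent(d,g), blue(g,h)
round 1: derive reach(f,c) via R4 from parent(f,d), blue(d,c)
round 1: derive reach(f,g) via R4 from parent(f,d), blue(d,g)
round 1: derive reach(f,j) via R4 from parent(f,h), blue(h,j)
round 1: derive reach(g,c) via R4 from parent(g,g), blue(g,c)
round 1: derive reach(g,f) via R4 from parent(g,g), blue(g,f)
round 1: derive reach(g,h) via R4 from parent(g,g), blue(g,h)
round 1: derive reach(i,e) via R4 from parent(i,i), blue(i,e)
round 1: derive reach(j,e) via R4 from parent(j,i), blue(i,e)
round 1: derive reach(j,j) via R4 from parent(j,h), blue(h,j)
round 2: derive reach(c,e) via R3 from reach(c,i), reach(i,e)
round 2: derive reach(c,h) via R3 from reach(c,j), reach(j,h)
round 2: derive reach(d,d) via R3 from reach(d,f), reach(f,d)
round 2: derive reach(d,j) via R3 from reach(d,c), reach(c,j)
round 2: derive reach(f,e) via R3 from reach(f,d), reach(d,e)
round 2: derive reach(f,i) via R3 from reach(f,c), reach(c,i)
round 2: derive reach(g,d) via R3 from reach(g,f), reach(f,d)
round 2: derive reach(g,e) via R3 from reach(g,h), reach(h,e)
round 2: derive reach(g,i) via R3 from reach(g,c), reach(c,i)
round 2: derive reach(g,j) via R3 from reach(g,c), reach(c,j)

yes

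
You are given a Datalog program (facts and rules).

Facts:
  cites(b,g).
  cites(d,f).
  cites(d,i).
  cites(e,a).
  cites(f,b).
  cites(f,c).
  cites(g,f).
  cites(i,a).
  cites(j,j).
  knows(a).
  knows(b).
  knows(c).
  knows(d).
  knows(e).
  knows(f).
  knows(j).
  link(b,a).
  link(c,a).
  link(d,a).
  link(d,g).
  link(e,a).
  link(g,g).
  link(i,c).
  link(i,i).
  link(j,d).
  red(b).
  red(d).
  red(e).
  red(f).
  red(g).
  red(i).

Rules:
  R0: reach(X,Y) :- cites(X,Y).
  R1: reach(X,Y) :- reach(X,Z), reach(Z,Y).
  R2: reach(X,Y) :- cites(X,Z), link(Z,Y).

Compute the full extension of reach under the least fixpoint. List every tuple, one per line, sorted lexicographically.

round 1: derive reach(b,g) via R0 from cites(b,g)
round 1: derive reach(d,f) via R0 from cites(d,f)
round 1: derive reach(d,i) via R0 from cites(d,i)
round 1: derive reach(e,a) via R0 from cites(e,a)
round 1: derive reach(f,b) via R0 from cites(f,b)
round 1: derive reach(f,c) via R0 from cites(f,c)
round 1: derive reach(g,f) via R0 from cites(g,f)
round 1: derive reach(i,a) via R0 from cites(i,a)
round 1: derive reach(j,j) via R0 from cites(j,j)
round 1: derive reach(d,c) via R2 from cites(d,i), link(i,c)
round 1: derive reach(f,a) via R2 from cites(f,b), link(b,a)
round 1: derive reach(j,d) via R2 from cites(j,j), link(j,d)
round 2: derive reach(b,f) via R1 from reach(b,g), reach(g,f)
round 2: derive reach(d,a) via R1 from reach(d,f), reach(f,a)
round 2: derive reach(d,b) via R1 from reach(d,f), reach(f,b)
round 2: derive reach(f,g) via R1 from reach(f,b), reach(b,g)
round 2: derive reach(g,a) via R1 from reach(g,f), reach(f,a)
round 2: derive reach(g,b) via R1 from reach(g,f), reach(f,b)
round 2: derive reach(g,c) via R1 from reach(g,f), reach(f,c)
round 2: derive reach(j,c) via R1 from reach(j,d), reach(d,c)
round 2: derive reach(j,f) via R1 from reach(j,d), reach(d,f)
round 2: derive reach(j,i) via R1 from reach(j,d), reach(d,i)
round 3: derive reach(b,a) via R1 from reach(b,f), reach(f,a)
round 3: derive reach(b,b) via R1 from reach(b,f), reach(f,b)
round 3: derive reach(b,c) via R1 from reach(b,f), reach(f,c)
round 3: derive reach(d,g) via R1 from reach(d,b), reach(b,g)
round 3: derive reach(f,f) via R1 from reach(f,b), reach(b,f)
round 3: derive reach(g,g) via R1 from reach(g,b), reach(b,g)
round 3: derive reach(j,a) via R1 from reach(j,d), reach(d,a)
round 3: derive reach(j,b) via R1 from reach(j,d), reach(d,b)
round 3: derive reach(j,g) via R1 from reach(j,f), reach(f,g)

reach(b,a)
reach(b,b)
reach(b,c)
reach(b,f)
reach(b,g)
reach(d,a)
reach(d,b)
reach(d,c)
reach(d,f)
reach(d,g)
reach(d,i)
reach(e,a)
reach(f,a)
reach(f,b)
reach(f,c)
reach(f,f)
reach(f,g)
reach(g,a)
reach(g,b)
reach(g,c)
reach(g,f)
reach(g,g)
reach(i,a)
reach(j,a)
reach(j,b)
reach(j,c)
reach(j,d)
reach(j,f)
reach(j,g)
reach(j,i)
reach(j,j)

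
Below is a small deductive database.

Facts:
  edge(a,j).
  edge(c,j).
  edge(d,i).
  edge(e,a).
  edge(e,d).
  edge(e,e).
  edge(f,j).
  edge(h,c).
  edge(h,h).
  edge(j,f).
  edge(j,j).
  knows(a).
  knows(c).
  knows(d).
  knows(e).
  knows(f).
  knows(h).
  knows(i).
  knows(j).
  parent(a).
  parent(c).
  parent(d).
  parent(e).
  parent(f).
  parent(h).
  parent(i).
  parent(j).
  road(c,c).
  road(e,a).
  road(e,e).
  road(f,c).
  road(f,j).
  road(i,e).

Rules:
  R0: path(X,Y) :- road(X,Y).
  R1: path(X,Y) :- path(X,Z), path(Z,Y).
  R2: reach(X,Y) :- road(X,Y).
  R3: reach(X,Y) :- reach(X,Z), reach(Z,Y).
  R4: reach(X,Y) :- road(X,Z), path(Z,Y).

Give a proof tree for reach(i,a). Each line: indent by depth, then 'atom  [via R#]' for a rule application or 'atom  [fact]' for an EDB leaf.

round 1: derive path(c,c) via R0 from road(c,c)
round 1: derive path(e,a) via R0 from road(e,a)
round 1: derive path(e,e) via R0 from road(e,e)
round 1: derive path(f,c) via R0 from road(f,c)
round 1: derive path(f,j) via R0 from road(f,j)
round 1: derive path(i,e) via R0 from road(i,e)
round 1: derive reach(c,c) via R2 from road(c,c)
round 1: derive reach(e,a) via R2 from road(e,a)
round 1: derive reach(e,e) via R2 from road(e,e)
round 1: derive reach(f,c) via R2 from road(f,c)
round 1: derive reach(f,j) via R2 from road(f,j)
round 1: derive reach(i,e) via R2 from road(i,e)
round 2: derive path(i,a) via R1 from path(i,e), path(e,a)
round 2: derive reach(i,a) via R3 from reach(i,e), reach(e,a)

reach(i,a)  [via R3]
  reach(i,e)  [via R2]
    road(i,e)  [fact]
  reach(e,a)  [via R2]
    road(e,a)  [fact]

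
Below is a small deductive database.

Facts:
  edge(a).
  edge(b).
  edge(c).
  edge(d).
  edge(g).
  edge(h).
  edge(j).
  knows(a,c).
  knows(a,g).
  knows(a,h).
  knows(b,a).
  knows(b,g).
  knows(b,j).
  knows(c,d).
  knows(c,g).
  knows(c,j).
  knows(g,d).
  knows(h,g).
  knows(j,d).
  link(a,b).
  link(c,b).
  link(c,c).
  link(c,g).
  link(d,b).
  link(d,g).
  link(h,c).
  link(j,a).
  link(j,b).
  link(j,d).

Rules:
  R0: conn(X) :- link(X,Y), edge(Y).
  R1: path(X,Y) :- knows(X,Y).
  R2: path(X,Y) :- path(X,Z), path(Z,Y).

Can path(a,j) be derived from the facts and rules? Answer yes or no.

yes

round 1: derive path(a,c) via R1 from knows(a,c)
round 1: derive path(a,g) via R1 from knows(a,g)
round 1: derive path(a,h) via R1 from knows(a,h)
round 1: derive path(b,a) via R1 from knows(b,a)
round 1: derive path(b,g) via R1 from knows(b,g)
round 1: derive path(b,j) via R1 from knows(b,j)
round 1: derive path(c,d) via R1 from knows(c,d)
round 1: derive path(c,g) via R1 from knows(c,g)
round 1: derive path(c,j) via R1 from knows(c,j)
round 1: derive path(g,d) via R1 from knows(g,d)
round 1: derive path(h,g) via R1 from knows(h,g)
round 1: derive path(j,d) via R1 from knows(j,d)
round 2: derive path(a,d) via R2 from path(a,c), path(c,d)
round 2: derive path(a,j) via R2 from path(a,c), path(c,j)
round 2: derive path(b,c) via R2 from path(b,a), path(a,c)
round 2: derive path(b,d) via R2 from path(b,g), path(g,d)
round 2: derive path(b,h) via R2 from path(b,a), path(a,h)
round 2: derive path(h,d) via R2 from path(h,g), path(g,d)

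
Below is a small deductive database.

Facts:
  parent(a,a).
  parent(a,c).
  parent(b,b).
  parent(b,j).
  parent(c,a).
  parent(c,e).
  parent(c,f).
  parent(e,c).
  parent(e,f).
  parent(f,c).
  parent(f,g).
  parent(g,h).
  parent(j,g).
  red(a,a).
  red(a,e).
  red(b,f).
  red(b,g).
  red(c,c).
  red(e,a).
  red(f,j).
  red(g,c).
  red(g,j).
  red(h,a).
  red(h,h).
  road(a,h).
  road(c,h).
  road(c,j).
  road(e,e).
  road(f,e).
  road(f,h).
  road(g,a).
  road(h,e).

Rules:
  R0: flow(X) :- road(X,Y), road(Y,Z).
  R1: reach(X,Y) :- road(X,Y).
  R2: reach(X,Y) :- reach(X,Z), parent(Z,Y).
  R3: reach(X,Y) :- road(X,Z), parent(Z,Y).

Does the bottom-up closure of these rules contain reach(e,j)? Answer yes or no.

no

round 1: derive reach(a,h) via R1 from road(a,h)
round 1: derive reach(c,h) via R1 from road(c,h)
round 1: derive reach(c,j) via R1 from road(c,j)
round 1: derive reach(e,e) via R1 from road(e,e)
round 1: derive reach(f,e) via R1 from road(f,e)
round 1: derive reach(f,h) via R1 from road(f,h)
round 1: derive reach(g,a) via R1 from road(g,a)
round 1: derive reach(h,e) via R1 from road(h,e)
round 1: derive reach(c,g) via R3 from road(c,j), parent(j,g)
round 1: derive reach(e,c) via R3 from road(e,e), parent(e,c)
round 1: derive reach(e,f) via R3 from road(e,e), parent(e,f)
round 1: derive reach(f,c) via R3 from road(f,e), parent(e,c)
round 1: derive reach(f,f) via R3 from road(f,e), parent(e,f)
round 1: derive reach(g,c) via R3 from road(g,a), parent(a,c)
round 1: derive reach(h,c) via R3 from road(h,e), parent(e,c)
round 1: derive reach(h,f) via R3 from road(h,e), parent(e,f)
round 2: derive reach(e,a) via R2 from reach(e,c), parent(c,a)
round 2: derive reach(e,g) via R2 from reach(e,f), parent(f,g)
round 2: derive reach(f,a) via R2 from reach(f,c), parent(c,a)
round 2: derive reach(f,g) via R2 from reach(f,f), parent(f,g)
round 2: derive reach(g,e) via R2 from reach(g,c), parent(c,e)
round 2: derive reach(g,f) via R2 from reach(g,c), parent(c,f)
round 2: derive reach(h,a) via R2 from reach(h,c), parent(c,a)
round 2: derive reach(h,g) via R2 from reach(h,f), parent(f,g)
round 3: derive reach(e,h) via R2 from reach(e,g), parent(g,h)
round 3: derive reach(g,g) via R2 from reach(g,f), parent(f,g)
round 3: derive reach(h,h) via R2 from reach(h,g), parent(g,h)
round 4: derive reach(g,h) via R2 from reach(g,g), parent(g,h)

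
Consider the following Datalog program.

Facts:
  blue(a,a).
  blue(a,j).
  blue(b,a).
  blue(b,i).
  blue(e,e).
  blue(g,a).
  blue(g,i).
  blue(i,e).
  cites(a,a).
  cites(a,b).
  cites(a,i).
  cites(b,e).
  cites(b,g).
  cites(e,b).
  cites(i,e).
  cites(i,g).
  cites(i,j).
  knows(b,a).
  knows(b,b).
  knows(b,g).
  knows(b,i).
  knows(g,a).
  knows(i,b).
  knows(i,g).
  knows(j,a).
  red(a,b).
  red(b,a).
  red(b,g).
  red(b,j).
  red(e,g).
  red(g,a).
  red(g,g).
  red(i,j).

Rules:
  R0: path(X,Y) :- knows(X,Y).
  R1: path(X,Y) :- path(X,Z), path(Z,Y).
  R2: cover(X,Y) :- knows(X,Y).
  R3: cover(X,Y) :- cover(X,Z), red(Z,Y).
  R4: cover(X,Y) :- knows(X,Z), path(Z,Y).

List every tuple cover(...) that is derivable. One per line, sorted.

cover(b,a)
cover(b,b)
cover(b,g)
cover(b,i)
cover(b,j)
cover(g,a)
cover(g,b)
cover(g,g)
cover(g,j)
cover(i,a)
cover(i,b)
cover(i,g)
cover(i,i)
cover(i,j)
cover(j,a)
cover(j,b)
cover(j,g)
cover(j,j)

round 1: derive path(b,a) via R0 from knows(b,a)
round 1: derive path(b,b) via R0 from knows(b,b)
round 1: derive path(b,g) via R0 from knows(b,g)
round 1: derive path(b,i) via R0 from knows(b,i)
round 1: derive path(g,a) via R0 from knows(g,a)
round 1: derive path(i,b) via R0 from knows(i,b)
round 1: derive path(i,g) via R0 from knows(i,g)
round 1: derive path(j,a) via R0 from knows(j,a)
round 1: derive cover(b,a) via R2 from knows(b,a)
round 1: derive cover(b,b) via R2 from knows(b,b)
round 1: derive cover(b,g) via R2 from knows(b,g)
round 1: derive cover(b,i) via R2 from knows(b,i)
round 1: derive cover(g,a) via R2 from knows(g,a)
round 1: derive cover(i,b) via R2 from knows(i,b)
round 1: derive cover(i,g) via R2 from knows(i,g)
round 1: derive cover(j,a) via R2 from knows(j,a)
round 2: derive path(i,a) via R1 from path(i,b), path(b,a)
round 2: derive path(i,i) via R1 from path(i,b), path(b,i)
round 2: derive cover(b,j) via R3 from cover(b,b), red(b,j)
round 2: derive cover(g,b) via R3 from cover(g,a), red(a,b)
round 2: derive cover(i,a) via R3 from cover(i,b), red(b,a)
round 2: derive cover(i,j) via R3 from cover(i,b), red(b,j)
round 2: derive cover(j,b) via R3 from cover(j,a), red(a,b)
round 2: derive cover(i,i) via R4 from knows(i,b), path(b,i)
round 3: derive cover(g,g) via R3 from cover(g,b), red(b,g)
round 3: derive cover(g,j) via R3 from cover(g,b), red(b,j)
round 3: derive cover(j,g) via R3 from cover(j,b), red(b,g)
round 3: derive cover(j,j) via R3 from cover(j,b), red(b,j)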